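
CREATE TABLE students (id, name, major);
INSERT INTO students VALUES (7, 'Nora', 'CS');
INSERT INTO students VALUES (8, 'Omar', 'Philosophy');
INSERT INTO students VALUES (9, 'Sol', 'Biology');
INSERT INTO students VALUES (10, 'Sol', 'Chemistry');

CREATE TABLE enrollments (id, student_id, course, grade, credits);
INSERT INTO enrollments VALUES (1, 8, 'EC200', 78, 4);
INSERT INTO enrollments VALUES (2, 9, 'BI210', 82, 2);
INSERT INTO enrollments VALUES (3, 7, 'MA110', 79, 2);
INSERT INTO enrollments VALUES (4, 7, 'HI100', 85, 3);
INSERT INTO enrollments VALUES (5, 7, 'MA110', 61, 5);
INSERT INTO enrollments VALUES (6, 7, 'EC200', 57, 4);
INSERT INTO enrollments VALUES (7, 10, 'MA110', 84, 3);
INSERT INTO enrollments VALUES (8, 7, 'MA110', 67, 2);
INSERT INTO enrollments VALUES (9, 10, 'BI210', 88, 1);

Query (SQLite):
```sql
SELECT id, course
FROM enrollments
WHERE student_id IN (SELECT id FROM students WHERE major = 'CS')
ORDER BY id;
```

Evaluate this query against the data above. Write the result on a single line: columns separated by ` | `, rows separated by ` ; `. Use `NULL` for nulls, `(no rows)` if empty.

3 | MA110 ; 4 | HI100 ; 5 | MA110 ; 6 | EC200 ; 8 | MA110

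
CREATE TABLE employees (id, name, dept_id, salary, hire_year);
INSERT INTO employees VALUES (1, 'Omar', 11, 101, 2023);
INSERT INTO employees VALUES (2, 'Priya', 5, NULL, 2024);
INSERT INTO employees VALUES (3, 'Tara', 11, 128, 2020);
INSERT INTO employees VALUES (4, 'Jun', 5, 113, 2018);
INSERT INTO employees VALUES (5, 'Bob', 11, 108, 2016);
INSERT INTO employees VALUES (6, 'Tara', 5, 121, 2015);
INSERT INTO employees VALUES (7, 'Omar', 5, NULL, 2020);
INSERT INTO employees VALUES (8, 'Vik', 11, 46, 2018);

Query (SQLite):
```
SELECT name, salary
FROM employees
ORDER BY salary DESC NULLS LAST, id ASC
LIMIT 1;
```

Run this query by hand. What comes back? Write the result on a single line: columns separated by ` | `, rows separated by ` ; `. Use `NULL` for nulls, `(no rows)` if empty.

Tara | 128

Sort by salary desc, tiebreak id asc: (128, id=3), (121, id=6), (113, id=4), (108, id=5) …. Take first 1.
NULLS LAST: NULL salary rows go after all non-NULL rows (among themselves ordered by id asc).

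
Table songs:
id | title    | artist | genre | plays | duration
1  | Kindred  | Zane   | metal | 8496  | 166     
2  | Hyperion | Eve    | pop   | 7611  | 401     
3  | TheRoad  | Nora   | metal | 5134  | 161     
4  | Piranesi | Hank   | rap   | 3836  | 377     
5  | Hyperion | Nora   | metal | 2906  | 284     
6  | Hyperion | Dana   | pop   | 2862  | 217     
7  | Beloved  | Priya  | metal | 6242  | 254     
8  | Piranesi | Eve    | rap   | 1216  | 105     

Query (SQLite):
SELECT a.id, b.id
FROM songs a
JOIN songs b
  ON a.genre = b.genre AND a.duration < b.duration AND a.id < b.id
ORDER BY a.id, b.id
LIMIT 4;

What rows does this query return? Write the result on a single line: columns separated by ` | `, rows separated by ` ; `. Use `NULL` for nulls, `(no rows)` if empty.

1 | 5 ; 1 | 7 ; 3 | 5 ; 3 | 7

Pairs (a,b) with same genre, a.duration < b.duration, a.id < b.id.
genre groups: metal:{1,3,5,7} pop:{2,6} rap:{4,8}
Ordered by (a.id, b.id); first 4.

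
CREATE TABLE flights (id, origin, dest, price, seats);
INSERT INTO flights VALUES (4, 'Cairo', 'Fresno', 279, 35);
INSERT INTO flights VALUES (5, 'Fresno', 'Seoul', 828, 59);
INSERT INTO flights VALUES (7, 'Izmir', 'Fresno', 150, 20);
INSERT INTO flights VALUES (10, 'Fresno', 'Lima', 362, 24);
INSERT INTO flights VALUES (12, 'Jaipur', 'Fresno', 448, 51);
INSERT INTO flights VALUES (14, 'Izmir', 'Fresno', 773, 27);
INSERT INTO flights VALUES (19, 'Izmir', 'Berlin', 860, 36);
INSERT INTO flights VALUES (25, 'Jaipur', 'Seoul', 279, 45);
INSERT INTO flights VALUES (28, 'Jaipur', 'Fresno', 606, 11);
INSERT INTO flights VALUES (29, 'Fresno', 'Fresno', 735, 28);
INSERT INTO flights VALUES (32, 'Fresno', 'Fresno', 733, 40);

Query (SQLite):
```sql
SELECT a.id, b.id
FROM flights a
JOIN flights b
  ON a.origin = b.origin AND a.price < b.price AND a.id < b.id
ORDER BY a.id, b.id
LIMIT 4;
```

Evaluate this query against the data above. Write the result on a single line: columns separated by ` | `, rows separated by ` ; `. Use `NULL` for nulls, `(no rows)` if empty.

7 | 14 ; 7 | 19 ; 10 | 29 ; 10 | 32

Pairs (a,b) with same origin, a.price < b.price, a.id < b.id.
origin groups: Cairo:{4} Fresno:{5,10,29,32} Izmir:{7,14,19} Jaipur:{12,25,28}
Ordered by (a.id, b.id); first 4.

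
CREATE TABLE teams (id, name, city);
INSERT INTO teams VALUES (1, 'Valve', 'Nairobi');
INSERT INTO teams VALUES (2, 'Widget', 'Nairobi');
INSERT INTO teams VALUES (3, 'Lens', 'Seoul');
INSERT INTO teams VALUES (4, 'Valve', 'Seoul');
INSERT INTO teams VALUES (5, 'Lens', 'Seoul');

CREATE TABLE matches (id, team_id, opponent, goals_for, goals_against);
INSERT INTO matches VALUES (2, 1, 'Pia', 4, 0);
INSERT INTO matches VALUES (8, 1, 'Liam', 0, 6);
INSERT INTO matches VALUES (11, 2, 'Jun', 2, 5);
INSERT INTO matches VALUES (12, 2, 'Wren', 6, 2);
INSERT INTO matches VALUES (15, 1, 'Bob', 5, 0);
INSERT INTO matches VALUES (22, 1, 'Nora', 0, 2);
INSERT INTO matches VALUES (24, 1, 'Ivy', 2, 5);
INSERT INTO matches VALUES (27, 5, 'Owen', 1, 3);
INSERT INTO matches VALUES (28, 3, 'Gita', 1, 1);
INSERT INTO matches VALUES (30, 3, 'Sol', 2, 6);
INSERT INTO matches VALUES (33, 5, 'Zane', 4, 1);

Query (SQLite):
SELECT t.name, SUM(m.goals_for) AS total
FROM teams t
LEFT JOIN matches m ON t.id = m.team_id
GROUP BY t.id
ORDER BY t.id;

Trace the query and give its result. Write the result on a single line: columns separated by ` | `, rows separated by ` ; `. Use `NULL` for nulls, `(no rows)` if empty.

Valve | 11 ; Widget | 8 ; Lens | 3 ; Valve | NULL ; Lens | 5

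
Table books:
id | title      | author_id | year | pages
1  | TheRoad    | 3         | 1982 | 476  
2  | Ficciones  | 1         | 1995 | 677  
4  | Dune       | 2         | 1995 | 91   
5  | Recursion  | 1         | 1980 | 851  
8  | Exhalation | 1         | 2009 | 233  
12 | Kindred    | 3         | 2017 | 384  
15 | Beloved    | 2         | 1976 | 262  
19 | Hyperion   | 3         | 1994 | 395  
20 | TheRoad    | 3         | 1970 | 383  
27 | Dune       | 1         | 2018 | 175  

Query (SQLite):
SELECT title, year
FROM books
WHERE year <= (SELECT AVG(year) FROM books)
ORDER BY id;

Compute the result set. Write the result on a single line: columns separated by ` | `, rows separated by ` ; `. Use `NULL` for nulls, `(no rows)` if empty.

TheRoad | 1982 ; Recursion | 1980 ; Beloved | 1976 ; TheRoad | 1970

Scalar subquery: AVG(year) over all books rows = 1993.6.
Keep rows where year <= that value.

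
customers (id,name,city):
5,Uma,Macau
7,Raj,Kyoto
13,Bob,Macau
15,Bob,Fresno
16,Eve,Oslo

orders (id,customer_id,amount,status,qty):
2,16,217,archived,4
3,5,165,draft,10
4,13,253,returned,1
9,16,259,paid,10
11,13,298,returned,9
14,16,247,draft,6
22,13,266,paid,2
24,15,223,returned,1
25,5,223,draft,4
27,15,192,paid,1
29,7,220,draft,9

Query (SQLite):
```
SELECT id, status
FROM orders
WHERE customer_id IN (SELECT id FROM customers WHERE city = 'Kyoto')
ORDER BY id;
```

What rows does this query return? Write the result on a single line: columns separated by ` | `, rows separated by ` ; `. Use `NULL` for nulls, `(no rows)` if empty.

29 | draft

Inner query: customers.id where city = 'Kyoto'.
Outer: keep orders rows whose customer_id is in that set.
Inner query → {7}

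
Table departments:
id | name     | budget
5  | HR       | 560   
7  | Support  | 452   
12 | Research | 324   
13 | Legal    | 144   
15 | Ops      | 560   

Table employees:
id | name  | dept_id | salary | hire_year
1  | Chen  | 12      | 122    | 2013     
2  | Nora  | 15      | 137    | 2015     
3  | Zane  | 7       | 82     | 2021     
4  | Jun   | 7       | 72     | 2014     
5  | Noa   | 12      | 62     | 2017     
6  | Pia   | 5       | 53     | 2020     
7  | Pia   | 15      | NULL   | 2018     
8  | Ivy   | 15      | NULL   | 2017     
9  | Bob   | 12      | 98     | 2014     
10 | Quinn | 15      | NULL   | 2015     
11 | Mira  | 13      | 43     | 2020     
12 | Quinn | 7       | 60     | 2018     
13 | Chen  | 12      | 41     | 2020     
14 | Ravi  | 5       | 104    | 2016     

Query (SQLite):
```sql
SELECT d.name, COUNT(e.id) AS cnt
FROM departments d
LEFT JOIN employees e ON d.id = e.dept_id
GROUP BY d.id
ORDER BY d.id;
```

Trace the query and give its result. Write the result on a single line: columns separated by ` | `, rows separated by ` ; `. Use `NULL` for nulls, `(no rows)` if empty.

LEFT JOIN keeps every departments row; unmatched ones get NULL for employees columns.
Group by departments.id and compute COUNT(e.id). COUNT(col) of an all-NULL group is 0.
  5: ids {6, 14} → COUNT(e.id)=2
  7: ids {3, 4, 12} → COUNT(e.id)=3
  12: ids {1, 5, 9, 13} → COUNT(e.id)=4
  13: ids {11} → COUNT(e.id)=1
  15: ids {2, 7, 8, 10} → COUNT(e.id)=4

HR | 2 ; Support | 3 ; Research | 4 ; Legal | 1 ; Ops | 4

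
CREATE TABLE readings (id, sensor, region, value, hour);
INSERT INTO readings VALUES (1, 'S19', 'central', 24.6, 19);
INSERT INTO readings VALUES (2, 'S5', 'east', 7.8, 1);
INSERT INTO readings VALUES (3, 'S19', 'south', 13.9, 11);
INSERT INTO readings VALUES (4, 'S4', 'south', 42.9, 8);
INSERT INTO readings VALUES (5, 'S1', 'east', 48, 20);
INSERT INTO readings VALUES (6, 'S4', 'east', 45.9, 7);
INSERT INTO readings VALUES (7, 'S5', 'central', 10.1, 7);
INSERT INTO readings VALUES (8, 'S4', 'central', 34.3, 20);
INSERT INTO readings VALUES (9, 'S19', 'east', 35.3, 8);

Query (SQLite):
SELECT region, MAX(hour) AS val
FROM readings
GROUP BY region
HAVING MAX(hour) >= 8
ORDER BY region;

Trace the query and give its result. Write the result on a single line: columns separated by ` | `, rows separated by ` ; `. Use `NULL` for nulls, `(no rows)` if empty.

Partition readings by region; compute MAX(hour) within each group.
HAVING: keep groups where MAX(hour) >= 8.
  central: ids {1, 7, 8} → MAX(hour)=20
  east: ids {2, 5, 6, 9} → MAX(hour)=20
  south: ids {3, 4} → MAX(hour)=11

central | 20 ; east | 20 ; south | 11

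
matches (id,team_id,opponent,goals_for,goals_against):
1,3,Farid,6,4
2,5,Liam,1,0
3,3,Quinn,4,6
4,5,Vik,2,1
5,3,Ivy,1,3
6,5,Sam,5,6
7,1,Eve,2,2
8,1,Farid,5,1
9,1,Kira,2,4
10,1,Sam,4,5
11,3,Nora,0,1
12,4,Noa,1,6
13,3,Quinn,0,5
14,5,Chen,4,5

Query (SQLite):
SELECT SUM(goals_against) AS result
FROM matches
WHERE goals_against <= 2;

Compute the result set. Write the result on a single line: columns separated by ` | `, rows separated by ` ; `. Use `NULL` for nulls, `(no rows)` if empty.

5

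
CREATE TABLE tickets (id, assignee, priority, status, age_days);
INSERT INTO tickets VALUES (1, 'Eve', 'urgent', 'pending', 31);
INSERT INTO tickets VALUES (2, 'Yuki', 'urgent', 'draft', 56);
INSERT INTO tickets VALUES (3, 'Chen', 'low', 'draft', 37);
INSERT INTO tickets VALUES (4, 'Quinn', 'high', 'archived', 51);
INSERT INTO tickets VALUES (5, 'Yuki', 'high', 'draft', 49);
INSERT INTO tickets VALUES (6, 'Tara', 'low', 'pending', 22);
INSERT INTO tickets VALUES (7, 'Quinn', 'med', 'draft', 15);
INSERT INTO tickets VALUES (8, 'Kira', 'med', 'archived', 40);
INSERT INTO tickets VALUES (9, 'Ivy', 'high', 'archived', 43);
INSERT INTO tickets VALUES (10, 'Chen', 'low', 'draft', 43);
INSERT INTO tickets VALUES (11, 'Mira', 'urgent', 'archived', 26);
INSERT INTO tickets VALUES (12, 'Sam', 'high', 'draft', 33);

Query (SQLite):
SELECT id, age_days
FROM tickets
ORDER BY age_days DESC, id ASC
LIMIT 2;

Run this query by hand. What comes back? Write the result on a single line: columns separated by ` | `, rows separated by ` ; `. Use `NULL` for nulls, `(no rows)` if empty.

Sort by age_days desc, tiebreak id asc: (56, id=2), (51, id=4), (49, id=5), (43, id=9), (43, id=10) …. Take first 2.

2 | 56 ; 4 | 51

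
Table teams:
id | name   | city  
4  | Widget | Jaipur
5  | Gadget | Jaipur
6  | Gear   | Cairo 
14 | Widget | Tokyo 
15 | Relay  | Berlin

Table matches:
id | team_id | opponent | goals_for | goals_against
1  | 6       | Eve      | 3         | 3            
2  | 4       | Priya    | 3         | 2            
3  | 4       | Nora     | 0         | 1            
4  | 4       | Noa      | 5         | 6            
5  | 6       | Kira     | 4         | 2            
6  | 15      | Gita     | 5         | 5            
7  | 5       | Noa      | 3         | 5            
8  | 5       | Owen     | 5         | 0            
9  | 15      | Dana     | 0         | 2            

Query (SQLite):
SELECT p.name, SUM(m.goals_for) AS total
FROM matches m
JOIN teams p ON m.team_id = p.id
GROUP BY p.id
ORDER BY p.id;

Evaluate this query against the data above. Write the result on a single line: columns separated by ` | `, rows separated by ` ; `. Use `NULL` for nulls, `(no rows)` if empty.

Join each matches row to its teams via team_id.
Group joined rows by teams.id; compute SUM(m.goals_for) per group.
  4: ids {2, 3, 4} → SUM(m.goals_for)=8
  5: ids {7, 8} → SUM(m.goals_for)=8
  6: ids {1, 5} → SUM(m.goals_for)=7
  15: ids {6, 9} → SUM(m.goals_for)=5

Widget | 8 ; Gadget | 8 ; Gear | 7 ; Relay | 5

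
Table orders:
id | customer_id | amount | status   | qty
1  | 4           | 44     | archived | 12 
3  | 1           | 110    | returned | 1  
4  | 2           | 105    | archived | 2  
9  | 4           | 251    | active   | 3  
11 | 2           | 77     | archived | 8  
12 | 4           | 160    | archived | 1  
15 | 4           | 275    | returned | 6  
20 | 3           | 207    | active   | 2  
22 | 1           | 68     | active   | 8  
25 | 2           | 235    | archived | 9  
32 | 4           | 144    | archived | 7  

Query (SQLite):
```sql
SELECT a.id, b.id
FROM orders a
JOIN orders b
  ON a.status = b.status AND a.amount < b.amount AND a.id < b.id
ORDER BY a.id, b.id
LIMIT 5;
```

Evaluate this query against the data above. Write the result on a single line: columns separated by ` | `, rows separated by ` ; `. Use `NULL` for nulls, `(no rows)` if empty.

1 | 4 ; 1 | 11 ; 1 | 12 ; 1 | 25 ; 1 | 32

Pairs (a,b) with same status, a.amount < b.amount, a.id < b.id.
status groups: active:{9,20,22} archived:{1,4,11,12,25,32} returned:{3,15}
Ordered by (a.id, b.id); first 5.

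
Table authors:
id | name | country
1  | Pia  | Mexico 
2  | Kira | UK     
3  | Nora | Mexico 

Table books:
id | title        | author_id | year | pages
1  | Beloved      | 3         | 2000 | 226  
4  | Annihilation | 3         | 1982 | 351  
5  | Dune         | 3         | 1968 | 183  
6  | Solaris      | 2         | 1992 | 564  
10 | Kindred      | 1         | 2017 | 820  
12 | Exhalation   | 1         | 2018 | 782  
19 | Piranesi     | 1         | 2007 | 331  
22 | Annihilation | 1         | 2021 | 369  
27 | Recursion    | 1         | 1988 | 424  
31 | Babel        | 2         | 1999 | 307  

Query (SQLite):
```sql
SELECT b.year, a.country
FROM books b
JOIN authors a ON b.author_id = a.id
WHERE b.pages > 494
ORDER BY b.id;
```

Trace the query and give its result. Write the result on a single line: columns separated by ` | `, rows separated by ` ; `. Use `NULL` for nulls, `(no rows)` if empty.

1992 | UK ; 2017 | Mexico ; 2018 | Mexico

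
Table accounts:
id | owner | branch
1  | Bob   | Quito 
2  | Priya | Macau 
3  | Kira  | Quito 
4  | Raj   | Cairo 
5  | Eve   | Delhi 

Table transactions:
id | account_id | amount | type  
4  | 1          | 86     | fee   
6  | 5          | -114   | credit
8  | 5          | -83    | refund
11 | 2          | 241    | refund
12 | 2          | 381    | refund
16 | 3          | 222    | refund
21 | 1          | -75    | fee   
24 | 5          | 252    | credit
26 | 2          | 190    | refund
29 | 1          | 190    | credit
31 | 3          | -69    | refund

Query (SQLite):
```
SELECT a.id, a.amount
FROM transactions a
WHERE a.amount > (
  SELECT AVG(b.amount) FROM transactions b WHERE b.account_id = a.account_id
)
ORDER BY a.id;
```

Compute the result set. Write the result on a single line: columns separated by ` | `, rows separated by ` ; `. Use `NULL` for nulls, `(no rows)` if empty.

For each transactions row a, compute AVG(amount) over rows sharing a.account_id.
Keep row a if a.amount > that per-group AVG.
  account_id=1: AVG(amount) = 67.0
  account_id=2: AVG(amount) = 270.666667
  account_id=3: AVG(amount) = 76.5
  account_id=5: AVG(amount) = 18.333333

4 | 86 ; 12 | 381 ; 16 | 222 ; 24 | 252 ; 29 | 190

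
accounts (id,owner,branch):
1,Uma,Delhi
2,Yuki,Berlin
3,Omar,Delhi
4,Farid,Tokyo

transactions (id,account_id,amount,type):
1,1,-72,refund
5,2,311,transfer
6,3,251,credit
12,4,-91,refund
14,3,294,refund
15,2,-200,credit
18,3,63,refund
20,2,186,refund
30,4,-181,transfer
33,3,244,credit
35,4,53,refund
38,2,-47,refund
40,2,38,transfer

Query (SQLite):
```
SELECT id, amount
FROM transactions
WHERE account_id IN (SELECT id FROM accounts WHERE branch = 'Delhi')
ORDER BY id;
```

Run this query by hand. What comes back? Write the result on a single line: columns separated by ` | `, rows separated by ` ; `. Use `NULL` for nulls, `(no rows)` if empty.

1 | -72 ; 6 | 251 ; 14 | 294 ; 18 | 63 ; 33 | 244

Inner query: accounts.id where branch = 'Delhi'.
Outer: keep transactions rows whose account_id is in that set.
Inner query → {1, 3}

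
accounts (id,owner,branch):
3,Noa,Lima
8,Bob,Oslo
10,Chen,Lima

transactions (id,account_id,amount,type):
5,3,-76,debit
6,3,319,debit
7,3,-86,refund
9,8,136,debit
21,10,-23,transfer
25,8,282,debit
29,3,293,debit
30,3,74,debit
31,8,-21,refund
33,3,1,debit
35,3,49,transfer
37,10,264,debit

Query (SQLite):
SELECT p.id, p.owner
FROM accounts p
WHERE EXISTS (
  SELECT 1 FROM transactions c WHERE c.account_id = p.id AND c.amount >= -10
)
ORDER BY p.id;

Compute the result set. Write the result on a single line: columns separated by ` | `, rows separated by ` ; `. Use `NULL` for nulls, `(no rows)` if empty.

3 | Noa ; 8 | Bob ; 10 | Chen

For each accounts row, check whether any transactions with matching account_id has amount >= -10.
Keep rows where that is true.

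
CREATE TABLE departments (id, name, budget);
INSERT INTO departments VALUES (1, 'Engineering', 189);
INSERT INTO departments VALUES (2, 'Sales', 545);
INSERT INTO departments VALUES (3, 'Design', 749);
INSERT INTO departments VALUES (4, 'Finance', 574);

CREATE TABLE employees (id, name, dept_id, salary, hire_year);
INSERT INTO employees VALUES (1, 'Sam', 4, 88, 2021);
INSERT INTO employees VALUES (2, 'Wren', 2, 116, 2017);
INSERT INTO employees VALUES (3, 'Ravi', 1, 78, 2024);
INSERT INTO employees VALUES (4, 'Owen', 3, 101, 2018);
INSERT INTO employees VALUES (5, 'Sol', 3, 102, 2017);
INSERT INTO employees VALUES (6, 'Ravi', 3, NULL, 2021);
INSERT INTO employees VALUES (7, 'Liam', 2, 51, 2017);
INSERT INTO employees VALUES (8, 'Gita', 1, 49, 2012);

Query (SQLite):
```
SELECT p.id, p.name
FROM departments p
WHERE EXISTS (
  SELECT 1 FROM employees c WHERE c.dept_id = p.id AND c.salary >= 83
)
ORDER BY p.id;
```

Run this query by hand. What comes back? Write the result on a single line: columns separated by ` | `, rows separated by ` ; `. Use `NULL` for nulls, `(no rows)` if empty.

For each departments row, check whether any employees with matching dept_id has salary >= 83.
Keep rows where that is true.

2 | Sales ; 3 | Design ; 4 | Finance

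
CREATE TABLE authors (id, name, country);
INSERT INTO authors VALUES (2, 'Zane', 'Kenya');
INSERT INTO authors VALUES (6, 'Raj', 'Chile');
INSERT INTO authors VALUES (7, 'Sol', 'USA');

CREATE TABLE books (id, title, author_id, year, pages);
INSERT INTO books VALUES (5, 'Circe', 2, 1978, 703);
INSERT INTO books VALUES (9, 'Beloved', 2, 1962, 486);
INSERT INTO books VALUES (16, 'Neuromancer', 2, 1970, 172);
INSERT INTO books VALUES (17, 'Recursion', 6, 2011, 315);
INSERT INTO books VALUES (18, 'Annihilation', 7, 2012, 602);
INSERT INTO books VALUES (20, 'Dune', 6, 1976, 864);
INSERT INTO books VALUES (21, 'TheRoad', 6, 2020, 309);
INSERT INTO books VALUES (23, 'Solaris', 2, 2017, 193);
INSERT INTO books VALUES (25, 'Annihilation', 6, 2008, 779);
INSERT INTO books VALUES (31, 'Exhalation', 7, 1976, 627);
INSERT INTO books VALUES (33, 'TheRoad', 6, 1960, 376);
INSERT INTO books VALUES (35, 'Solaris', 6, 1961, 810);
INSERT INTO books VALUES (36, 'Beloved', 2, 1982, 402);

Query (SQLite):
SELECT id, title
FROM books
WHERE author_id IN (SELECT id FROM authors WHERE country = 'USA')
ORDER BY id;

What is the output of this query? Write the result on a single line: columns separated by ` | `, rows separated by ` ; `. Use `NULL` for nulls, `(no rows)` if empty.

18 | Annihilation ; 31 | Exhalation

Inner query: authors.id where country = 'USA'.
Outer: keep books rows whose author_id is in that set.
Inner query → {7}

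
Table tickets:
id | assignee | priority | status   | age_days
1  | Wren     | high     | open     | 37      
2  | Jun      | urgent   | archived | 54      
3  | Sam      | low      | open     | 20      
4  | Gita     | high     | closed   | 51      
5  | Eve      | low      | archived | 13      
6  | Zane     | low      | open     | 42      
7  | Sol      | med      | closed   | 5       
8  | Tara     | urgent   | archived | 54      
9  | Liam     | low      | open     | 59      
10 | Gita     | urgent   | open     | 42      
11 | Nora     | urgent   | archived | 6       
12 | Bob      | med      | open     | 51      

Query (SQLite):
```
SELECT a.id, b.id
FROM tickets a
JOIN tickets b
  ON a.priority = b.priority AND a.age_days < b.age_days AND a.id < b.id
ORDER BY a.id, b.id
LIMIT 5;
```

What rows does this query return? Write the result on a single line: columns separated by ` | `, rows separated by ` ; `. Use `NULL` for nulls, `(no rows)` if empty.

1 | 4 ; 3 | 6 ; 3 | 9 ; 5 | 6 ; 5 | 9

Pairs (a,b) with same priority, a.age_days < b.age_days, a.id < b.id.
priority groups: high:{1,4} low:{3,5,6,9} med:{7,12} urgent:{2,8,10,11}
Ordered by (a.id, b.id); first 5.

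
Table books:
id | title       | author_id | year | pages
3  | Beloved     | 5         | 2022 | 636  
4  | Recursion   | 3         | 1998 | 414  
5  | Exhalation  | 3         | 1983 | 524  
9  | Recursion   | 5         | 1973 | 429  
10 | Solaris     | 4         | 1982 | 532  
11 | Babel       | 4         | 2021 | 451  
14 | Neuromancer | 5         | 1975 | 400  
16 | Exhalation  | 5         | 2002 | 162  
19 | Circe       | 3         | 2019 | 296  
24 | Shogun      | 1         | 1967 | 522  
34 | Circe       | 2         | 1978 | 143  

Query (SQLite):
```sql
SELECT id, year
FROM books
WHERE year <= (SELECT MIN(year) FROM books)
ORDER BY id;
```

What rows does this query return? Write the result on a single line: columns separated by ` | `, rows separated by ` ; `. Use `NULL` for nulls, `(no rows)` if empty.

24 | 1967

Scalar subquery: MIN(year) over all books rows = 1967.
Keep rows where year <= that value.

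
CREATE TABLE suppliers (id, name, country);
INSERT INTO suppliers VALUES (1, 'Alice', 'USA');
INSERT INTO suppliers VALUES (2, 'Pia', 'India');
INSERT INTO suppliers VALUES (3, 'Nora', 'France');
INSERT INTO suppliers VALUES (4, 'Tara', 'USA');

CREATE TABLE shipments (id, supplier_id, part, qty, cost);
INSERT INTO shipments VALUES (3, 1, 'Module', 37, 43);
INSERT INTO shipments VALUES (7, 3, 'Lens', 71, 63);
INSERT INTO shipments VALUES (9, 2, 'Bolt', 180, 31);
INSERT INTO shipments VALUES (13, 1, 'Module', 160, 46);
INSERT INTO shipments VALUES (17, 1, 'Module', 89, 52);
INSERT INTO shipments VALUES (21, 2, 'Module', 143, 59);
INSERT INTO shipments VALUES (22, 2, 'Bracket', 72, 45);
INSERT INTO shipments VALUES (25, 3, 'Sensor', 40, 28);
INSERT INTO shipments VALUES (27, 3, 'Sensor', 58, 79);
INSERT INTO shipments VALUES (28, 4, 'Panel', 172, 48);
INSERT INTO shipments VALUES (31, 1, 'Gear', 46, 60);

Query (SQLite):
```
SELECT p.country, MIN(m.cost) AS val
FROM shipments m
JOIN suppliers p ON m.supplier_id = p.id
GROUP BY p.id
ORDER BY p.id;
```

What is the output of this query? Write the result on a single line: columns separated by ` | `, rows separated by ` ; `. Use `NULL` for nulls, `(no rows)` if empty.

USA | 43 ; India | 31 ; France | 28 ; USA | 48

Join each shipments row to its suppliers via supplier_id.
Group joined rows by suppliers.id; compute MIN(m.cost) per group.
  1: ids {3, 13, 17, 31} → MIN(m.cost)=43
  2: ids {9, 21, 22} → MIN(m.cost)=31
  3: ids {7, 25, 27} → MIN(m.cost)=28
  4: ids {28} → MIN(m.cost)=48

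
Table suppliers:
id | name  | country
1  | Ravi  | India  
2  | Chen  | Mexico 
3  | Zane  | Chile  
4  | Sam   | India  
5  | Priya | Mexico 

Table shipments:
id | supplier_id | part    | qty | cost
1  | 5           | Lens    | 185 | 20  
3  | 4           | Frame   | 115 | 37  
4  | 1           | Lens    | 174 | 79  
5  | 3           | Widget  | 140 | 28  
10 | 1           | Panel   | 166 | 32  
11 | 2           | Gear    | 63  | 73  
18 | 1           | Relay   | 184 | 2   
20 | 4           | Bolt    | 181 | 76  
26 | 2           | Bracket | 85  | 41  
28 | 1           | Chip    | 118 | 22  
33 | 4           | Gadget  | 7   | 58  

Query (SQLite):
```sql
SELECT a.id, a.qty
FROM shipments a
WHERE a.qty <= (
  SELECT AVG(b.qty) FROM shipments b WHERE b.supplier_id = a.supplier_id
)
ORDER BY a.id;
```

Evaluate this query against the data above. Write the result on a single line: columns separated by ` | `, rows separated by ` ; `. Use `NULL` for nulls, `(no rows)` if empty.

1 | 185 ; 5 | 140 ; 11 | 63 ; 28 | 118 ; 33 | 7

For each shipments row a, compute AVG(qty) over rows sharing a.supplier_id.
Keep row a if a.qty <= that per-group AVG.
  supplier_id=1: AVG(qty) = 160.5
  supplier_id=2: AVG(qty) = 74.0
  supplier_id=3: AVG(qty) = 140.0
  supplier_id=4: AVG(qty) = 101.0
  supplier_id=5: AVG(qty) = 185.0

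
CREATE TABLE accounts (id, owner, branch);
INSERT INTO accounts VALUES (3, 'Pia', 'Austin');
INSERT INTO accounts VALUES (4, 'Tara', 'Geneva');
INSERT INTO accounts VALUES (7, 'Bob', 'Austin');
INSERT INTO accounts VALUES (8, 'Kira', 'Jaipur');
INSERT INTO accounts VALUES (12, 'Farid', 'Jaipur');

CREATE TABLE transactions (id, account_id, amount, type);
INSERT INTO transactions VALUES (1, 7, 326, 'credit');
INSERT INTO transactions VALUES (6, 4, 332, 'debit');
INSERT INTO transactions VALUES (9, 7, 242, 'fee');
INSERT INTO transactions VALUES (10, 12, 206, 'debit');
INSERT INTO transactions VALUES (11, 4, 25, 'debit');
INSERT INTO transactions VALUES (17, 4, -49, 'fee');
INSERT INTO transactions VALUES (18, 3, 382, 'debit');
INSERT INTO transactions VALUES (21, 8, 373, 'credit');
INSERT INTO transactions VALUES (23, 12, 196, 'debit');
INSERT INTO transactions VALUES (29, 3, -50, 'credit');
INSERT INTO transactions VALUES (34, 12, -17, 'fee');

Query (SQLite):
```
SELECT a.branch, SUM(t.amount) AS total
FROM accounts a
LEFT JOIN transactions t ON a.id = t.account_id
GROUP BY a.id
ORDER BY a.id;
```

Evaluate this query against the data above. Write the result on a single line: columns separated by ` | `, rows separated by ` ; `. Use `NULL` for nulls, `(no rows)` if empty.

Austin | 332 ; Geneva | 308 ; Austin | 568 ; Jaipur | 373 ; Jaipur | 385

LEFT JOIN keeps every accounts row; unmatched ones get NULL for transactions columns.
Group by accounts.id and compute SUM(t.amount). SUM over an all-NULL group is NULL.
  3: ids {18, 29} → SUM(t.amount)=332
  4: ids {6, 11, 17} → SUM(t.amount)=308
  7: ids {1, 9} → SUM(t.amount)=568
  8: ids {21} → SUM(t.amount)=373
  12: ids {10, 23, 34} → SUM(t.amount)=385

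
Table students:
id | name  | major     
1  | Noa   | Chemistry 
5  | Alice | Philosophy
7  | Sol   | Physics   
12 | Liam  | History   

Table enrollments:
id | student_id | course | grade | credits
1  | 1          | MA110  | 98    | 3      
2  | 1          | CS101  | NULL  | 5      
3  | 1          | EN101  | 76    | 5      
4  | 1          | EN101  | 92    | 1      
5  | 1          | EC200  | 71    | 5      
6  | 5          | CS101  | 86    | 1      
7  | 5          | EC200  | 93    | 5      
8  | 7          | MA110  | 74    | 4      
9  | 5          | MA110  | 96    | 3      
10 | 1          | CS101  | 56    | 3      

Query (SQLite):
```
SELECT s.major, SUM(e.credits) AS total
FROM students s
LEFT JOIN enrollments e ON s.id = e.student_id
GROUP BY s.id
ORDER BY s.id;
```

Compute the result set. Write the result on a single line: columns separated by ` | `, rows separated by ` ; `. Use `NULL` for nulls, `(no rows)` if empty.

Chemistry | 22 ; Philosophy | 9 ; Physics | 4 ; History | NULL

LEFT JOIN keeps every students row; unmatched ones get NULL for enrollments columns.
Group by students.id and compute SUM(e.credits). SUM over an all-NULL group is NULL.
  1: ids {1, 2, 3, 4, 5, 10} → SUM(e.credits)=22
  5: ids {6, 7, 9} → SUM(e.credits)=9
  7: ids {8} → SUM(e.credits)=4
  12: ids {—} → SUM(e.credits)=NULL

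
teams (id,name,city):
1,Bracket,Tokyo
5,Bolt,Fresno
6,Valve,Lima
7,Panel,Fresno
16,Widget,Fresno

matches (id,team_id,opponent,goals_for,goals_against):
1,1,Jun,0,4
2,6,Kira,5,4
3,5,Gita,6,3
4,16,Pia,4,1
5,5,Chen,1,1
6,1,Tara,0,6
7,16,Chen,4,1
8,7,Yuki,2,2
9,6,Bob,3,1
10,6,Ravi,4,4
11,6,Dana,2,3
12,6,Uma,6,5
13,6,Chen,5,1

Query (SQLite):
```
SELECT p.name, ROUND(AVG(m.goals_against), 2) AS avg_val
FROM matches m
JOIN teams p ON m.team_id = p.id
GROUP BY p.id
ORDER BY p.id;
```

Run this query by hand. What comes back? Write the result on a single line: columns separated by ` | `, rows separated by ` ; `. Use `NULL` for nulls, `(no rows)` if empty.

Bracket | 5 ; Bolt | 2 ; Valve | 3 ; Panel | 2 ; Widget | 1

Join each matches row to its teams via team_id.
Group joined rows by teams.id; compute ROUND(AVG(m.goals_against), 2) per group.
  1: ids {1, 6} → ROUND(AVG(m.goals_against), 2)=5
  5: ids {3, 5} → ROUND(AVG(m.goals_against), 2)=2
  6: ids {2, 9, 10, 11, 12, 13} → ROUND(AVG(m.goals_against), 2)=3
  7: ids {8} → ROUND(AVG(m.goals_against), 2)=2
  16: ids {4, 7} → ROUND(AVG(m.goals_against), 2)=1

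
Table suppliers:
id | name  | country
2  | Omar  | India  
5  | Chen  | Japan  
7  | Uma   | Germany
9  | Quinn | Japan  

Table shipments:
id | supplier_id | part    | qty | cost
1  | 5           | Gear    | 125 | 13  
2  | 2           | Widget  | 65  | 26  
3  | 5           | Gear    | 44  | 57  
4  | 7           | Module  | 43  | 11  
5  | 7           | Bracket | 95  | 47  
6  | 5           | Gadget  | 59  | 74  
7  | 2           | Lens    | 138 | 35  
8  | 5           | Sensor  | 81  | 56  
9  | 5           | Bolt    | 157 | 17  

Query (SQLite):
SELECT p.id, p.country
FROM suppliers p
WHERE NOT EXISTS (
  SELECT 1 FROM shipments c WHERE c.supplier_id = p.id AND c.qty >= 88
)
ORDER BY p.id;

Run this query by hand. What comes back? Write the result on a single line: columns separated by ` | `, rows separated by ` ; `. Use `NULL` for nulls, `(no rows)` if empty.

9 | Japan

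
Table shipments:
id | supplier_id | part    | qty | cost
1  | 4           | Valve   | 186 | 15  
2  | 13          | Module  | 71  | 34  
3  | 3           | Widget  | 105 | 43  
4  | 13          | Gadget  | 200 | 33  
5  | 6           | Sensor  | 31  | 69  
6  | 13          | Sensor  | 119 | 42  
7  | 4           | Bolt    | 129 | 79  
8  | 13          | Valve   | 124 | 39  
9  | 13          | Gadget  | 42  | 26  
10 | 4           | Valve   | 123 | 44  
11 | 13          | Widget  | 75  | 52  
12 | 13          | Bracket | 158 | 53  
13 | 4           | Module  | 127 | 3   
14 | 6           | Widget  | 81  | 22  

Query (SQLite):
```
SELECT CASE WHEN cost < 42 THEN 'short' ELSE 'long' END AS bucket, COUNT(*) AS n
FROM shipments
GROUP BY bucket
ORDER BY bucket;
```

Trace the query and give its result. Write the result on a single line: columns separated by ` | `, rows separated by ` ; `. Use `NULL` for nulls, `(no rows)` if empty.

Bucket rows by cost < 42 → 'short' else 'long'; count each bucket.

long | 7 ; short | 7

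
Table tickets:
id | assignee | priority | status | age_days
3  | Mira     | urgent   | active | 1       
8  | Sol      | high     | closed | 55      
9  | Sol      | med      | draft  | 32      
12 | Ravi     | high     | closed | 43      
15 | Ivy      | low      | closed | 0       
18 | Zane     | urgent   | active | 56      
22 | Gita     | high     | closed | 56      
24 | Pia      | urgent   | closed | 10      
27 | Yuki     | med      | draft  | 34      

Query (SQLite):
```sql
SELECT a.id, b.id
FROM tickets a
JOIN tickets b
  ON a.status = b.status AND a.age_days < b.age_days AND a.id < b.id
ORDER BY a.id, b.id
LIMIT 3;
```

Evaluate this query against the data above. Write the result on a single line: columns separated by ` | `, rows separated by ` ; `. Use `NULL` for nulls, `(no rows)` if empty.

Pairs (a,b) with same status, a.age_days < b.age_days, a.id < b.id.
status groups: active:{3,18} closed:{8,12,15,22,24} draft:{9,27}
Ordered by (a.id, b.id); first 3.

3 | 18 ; 8 | 22 ; 9 | 27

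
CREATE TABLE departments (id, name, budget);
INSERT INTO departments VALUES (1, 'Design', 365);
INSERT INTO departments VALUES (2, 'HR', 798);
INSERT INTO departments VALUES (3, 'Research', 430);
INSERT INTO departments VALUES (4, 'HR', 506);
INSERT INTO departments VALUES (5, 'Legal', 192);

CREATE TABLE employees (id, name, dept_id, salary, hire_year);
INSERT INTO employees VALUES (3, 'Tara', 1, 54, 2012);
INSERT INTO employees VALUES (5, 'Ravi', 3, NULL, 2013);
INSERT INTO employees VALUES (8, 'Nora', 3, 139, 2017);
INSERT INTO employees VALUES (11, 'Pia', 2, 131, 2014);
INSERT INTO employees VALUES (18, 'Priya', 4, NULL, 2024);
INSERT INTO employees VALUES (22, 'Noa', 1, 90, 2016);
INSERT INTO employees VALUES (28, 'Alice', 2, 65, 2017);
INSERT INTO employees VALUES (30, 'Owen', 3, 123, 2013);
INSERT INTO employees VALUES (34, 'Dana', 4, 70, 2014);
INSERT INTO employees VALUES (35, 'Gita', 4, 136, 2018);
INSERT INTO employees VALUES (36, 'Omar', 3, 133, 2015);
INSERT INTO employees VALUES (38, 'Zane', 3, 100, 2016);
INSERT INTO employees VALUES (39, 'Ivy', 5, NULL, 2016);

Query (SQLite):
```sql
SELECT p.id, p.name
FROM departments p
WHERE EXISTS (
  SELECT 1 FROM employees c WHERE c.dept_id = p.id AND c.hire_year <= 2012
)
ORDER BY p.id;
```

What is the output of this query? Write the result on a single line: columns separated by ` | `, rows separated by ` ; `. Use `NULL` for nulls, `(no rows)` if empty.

1 | Design

For each departments row, check whether any employees with matching dept_id has hire_year <= 2012.
Keep rows where that is true.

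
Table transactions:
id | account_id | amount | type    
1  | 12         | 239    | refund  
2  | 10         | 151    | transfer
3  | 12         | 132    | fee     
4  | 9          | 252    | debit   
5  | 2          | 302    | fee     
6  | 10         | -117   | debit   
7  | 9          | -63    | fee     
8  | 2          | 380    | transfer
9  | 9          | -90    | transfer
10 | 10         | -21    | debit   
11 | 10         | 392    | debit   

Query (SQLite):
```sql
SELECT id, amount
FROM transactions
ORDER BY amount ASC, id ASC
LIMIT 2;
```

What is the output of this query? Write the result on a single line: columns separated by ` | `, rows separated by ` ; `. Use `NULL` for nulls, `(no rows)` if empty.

Sort by amount asc, tiebreak id asc: (-117, id=6), (-90, id=9), (-63, id=7), (-21, id=10), (132, id=3) …. Take first 2.

6 | -117 ; 9 | -90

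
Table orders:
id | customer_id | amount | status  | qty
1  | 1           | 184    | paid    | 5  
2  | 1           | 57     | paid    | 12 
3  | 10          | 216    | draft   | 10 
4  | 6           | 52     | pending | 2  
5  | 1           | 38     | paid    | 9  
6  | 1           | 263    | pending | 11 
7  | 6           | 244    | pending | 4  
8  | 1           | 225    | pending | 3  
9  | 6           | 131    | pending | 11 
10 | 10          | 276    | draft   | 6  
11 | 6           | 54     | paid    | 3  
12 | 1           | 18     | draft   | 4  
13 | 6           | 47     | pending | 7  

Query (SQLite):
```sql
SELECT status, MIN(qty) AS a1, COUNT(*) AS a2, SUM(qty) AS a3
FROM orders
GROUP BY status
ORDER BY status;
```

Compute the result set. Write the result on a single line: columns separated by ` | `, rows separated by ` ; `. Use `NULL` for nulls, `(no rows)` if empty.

Group orders by status.
Per group compute: MIN(qty), COUNT(*), SUM(qty).
  draft: ids {3, 10, 12} → MIN(qty)=4, COUNT(*)=3, SUM(qty)=20
  paid: ids {1, 2, 5, 11} → MIN(qty)=3, COUNT(*)=4, SUM(qty)=29
  pending: ids {4, 6, 7, 8, 9, 13} → MIN(qty)=2, COUNT(*)=6, SUM(qty)=38

draft | 4 | 3 | 20 ; paid | 3 | 4 | 29 ; pending | 2 | 6 | 38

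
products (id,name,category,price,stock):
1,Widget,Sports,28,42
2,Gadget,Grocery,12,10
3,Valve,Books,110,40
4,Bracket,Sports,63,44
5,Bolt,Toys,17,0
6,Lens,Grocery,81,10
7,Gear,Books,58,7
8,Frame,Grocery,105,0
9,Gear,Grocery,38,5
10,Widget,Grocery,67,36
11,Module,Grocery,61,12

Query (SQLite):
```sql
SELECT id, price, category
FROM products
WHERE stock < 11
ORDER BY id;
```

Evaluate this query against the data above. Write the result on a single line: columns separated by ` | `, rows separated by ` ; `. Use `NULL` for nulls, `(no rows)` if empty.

2 | 12 | Grocery ; 5 | 17 | Toys ; 6 | 81 | Grocery ; 7 | 58 | Books ; 8 | 105 | Grocery ; 9 | 38 | Grocery

stock < 11: ids {2, 5, 6, 7, 8, 9}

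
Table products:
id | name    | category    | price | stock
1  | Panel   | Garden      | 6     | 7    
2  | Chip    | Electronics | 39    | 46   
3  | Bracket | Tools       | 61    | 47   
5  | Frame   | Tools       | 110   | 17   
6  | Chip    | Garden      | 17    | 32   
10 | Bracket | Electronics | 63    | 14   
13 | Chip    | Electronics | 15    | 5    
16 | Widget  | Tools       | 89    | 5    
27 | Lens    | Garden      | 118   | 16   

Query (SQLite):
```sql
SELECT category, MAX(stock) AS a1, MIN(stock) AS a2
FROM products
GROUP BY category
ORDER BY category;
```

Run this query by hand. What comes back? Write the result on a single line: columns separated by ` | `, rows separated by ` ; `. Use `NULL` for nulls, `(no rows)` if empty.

Group products by category.
Per group compute: MAX(stock), MIN(stock).
  Electronics: ids {2, 10, 13} → MAX(stock)=46, MIN(stock)=5
  Garden: ids {1, 6, 27} → MAX(stock)=32, MIN(stock)=7
  Tools: ids {3, 5, 16} → MAX(stock)=47, MIN(stock)=5

Electronics | 46 | 5 ; Garden | 32 | 7 ; Tools | 47 | 5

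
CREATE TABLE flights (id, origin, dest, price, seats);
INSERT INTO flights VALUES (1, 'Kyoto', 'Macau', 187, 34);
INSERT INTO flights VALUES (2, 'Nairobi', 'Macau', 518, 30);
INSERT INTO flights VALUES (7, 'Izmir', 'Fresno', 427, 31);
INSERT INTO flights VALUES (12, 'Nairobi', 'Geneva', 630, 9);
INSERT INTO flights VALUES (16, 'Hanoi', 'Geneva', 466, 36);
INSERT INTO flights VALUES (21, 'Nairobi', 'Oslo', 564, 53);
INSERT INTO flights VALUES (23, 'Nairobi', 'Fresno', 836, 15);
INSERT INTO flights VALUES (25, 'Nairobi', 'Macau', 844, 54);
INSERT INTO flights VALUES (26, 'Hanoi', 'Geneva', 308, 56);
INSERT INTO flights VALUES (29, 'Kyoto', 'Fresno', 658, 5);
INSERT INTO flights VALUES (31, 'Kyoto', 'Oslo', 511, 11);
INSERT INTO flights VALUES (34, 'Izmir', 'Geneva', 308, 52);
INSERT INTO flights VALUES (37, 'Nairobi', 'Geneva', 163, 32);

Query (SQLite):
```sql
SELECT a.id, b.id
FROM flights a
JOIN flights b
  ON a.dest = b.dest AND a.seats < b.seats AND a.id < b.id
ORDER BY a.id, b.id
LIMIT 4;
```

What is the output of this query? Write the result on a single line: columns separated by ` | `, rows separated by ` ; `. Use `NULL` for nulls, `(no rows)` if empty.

1 | 25 ; 2 | 25 ; 12 | 16 ; 12 | 26

Pairs (a,b) with same dest, a.seats < b.seats, a.id < b.id.
dest groups: Fresno:{7,23,29} Geneva:{12,16,26,34,37} Macau:{1,2,25} Oslo:{21,31}
Ordered by (a.id, b.id); first 4.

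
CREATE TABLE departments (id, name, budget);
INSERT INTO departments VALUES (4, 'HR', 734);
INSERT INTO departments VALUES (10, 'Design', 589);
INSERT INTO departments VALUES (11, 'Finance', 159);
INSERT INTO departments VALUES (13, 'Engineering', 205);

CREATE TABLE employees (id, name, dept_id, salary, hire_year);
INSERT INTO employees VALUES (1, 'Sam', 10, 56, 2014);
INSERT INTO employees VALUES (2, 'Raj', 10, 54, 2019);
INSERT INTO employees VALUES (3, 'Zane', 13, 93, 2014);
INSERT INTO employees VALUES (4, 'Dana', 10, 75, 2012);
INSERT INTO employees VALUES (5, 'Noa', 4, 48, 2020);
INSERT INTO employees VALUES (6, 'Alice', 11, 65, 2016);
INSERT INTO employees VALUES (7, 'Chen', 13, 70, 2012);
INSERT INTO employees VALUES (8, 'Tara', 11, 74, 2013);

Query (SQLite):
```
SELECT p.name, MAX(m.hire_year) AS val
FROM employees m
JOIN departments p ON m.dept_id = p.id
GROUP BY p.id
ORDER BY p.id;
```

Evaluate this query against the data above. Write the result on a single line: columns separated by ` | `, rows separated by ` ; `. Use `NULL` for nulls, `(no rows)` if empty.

Join each employees row to its departments via dept_id.
Group joined rows by departments.id; compute MAX(m.hire_year) per group.
  4: ids {5} → MAX(m.hire_year)=2020
  10: ids {1, 2, 4} → MAX(m.hire_year)=2019
  11: ids {6, 8} → MAX(m.hire_year)=2016
  13: ids {3, 7} → MAX(m.hire_year)=2014

HR | 2020 ; Design | 2019 ; Finance | 2016 ; Engineering | 2014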